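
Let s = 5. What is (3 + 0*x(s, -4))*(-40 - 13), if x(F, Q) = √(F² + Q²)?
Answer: -159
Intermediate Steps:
(3 + 0*x(s, -4))*(-40 - 13) = (3 + 0*√(5² + (-4)²))*(-40 - 13) = (3 + 0*√(25 + 16))*(-53) = (3 + 0*√41)*(-53) = (3 + 0)*(-53) = 3*(-53) = -159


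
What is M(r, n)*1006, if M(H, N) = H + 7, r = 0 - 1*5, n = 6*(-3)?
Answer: 2012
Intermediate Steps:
n = -18
r = -5 (r = 0 - 5 = -5)
M(H, N) = 7 + H
M(r, n)*1006 = (7 - 5)*1006 = 2*1006 = 2012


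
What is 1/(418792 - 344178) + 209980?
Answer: 15667447721/74614 ≈ 2.0998e+5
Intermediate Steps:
1/(418792 - 344178) + 209980 = 1/74614 + 209980 = 15667447721/74614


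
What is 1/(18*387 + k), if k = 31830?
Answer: 1/38796 ≈ 2.5776e-5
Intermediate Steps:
1/(18*387 + k) = 1/(18*387 + 31830) = 1/(6966 + 31830) = 1/38796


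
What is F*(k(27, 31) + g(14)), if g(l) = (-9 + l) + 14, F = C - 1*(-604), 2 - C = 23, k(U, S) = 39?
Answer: 33814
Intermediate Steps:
C = -21 (C = 2 - 1*23 = 2 - 23 = -21)
F = 583 (F = -21 - 1*(-604) = -21 + 604 = 583)
g(l) = 5 + l
F*(k(27, 31) + g(14)) = 583*(39 + (5 + 14)) = 583*(39 + 19) = 583*58 = 33814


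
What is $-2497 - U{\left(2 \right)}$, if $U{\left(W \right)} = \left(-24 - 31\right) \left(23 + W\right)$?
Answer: $-1122$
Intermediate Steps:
$U{\left(W \right)} = -1265 - 55 W$ ($U{\left(W \right)} = - 55 \left(23 + W\right) = -1265 - 55 W$)
$-2497 - U{\left(2 \right)} = -2497 - \left(-1265 - 110\right) = -2497 - -1375 = -2497 + 1375 = -1122$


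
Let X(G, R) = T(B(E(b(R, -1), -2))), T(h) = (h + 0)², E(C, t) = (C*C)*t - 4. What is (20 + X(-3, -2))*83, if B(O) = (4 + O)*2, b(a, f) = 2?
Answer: 22908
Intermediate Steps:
E(C, t) = -4 + t*C² (E(C, t) = C²*t - 4 = t*C² - 4 = -4 + t*C²)
B(O) = 8 + 2*O
T(h) = h²
X(G, R) = 256 (X(G, R) = (8 + 2*(-4 - 2*2²))² = (8 + 2*(-4 - 2*4))² = (8 + 2*(-4 - 8))² = (8 + 2*(-12))² = (8 - 24)² = (-16)² = 256)
(20 + X(-3, -2))*83 = (20 + 256)*83 = 276*83 = 22908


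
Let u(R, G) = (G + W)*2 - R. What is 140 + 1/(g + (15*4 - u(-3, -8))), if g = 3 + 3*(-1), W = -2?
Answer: 10781/77 ≈ 140.01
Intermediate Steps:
u(R, G) = -4 - R + 2*G (u(R, G) = (G - 2)*2 - R = (-2 + G)*2 - R = (-4 + 2*G) - R = -4 - R + 2*G)
g = 0 (g = 3 - 3 = 0)
140 + 1/(g + (15*4 - u(-3, -8))) = 140 + 1/(0 + (15*4 - (-4 - 1*(-3) + 2*(-8)))) = 140 + 1/(0 + (60 - (-4 + 3 - 16))) = 140 + 1/(0 + (60 - 1*(-17))) = 140 + 1/(0 + (60 + 17)) = 140 + 1/(0 + 77) = 140 + 1/77 = 10781/77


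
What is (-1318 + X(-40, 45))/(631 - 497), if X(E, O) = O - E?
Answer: -1233/134 ≈ -9.2015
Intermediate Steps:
(-1318 + X(-40, 45))/(631 - 497) = (-1318 + (45 - 1*(-40)))/(631 - 497) = (-1318 + (45 + 40))/134 = (-1318 + 85)*(1/134) = -1233*1/134 = -1233/134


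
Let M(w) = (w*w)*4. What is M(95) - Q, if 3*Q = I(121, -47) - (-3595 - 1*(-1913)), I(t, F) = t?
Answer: 35499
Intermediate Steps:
M(w) = 4*w² (M(w) = w²*4 = 4*w²)
Q = 601 (Q = (121 - (-3595 - 1*(-1913)))/3 = (121 - (-3595 + 1913))/3 = (121 - 1*(-1682))/3 = (121 + 1682)/3 = (⅓)*1803 = 601)
M(95) - Q = 4*95² - 1*601 = 4*9025 - 601 = 36100 - 601 = 35499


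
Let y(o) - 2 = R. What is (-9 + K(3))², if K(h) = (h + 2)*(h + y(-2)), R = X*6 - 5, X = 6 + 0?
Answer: 29241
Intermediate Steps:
X = 6
R = 31 (R = 6*6 - 5 = 36 - 5 = 31)
y(o) = 33 (y(o) = 2 + 31 = 33)
K(h) = (2 + h)*(33 + h) (K(h) = (h + 2)*(h + 33) = (2 + h)*(33 + h))
(-9 + K(3))² = (-9 + (66 + 3² + 35*3))² = (-9 + (66 + 9 + 105))² = (-9 + 180)² = 171² = 29241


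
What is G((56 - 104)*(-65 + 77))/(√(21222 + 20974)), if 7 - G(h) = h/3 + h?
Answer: 775*√10549/21098 ≈ 3.7728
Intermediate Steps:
G(h) = 7 - 4*h/3 (G(h) = 7 - (h/3 + h) = 7 - 4*h/3)
G((56 - 104)*(-65 + 77))/(√(21222 + 20974)) = (7 - 4*(56 - 104)*(-65 + 77)/3)/(√(21222 + 20974)) = (7 - (-64)*12)/(√42196) = (7 - 4/3*(-576))/((2*√10549)) = (7 + 768)*(√10549/21098) = 775*(√10549/21098) = 775*√10549/21098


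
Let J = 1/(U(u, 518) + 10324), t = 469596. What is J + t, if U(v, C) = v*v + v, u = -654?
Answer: 205394716057/437386 ≈ 4.6960e+5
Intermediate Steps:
U(v, C) = v + v**2 (U(v, C) = v**2 + v = v + v**2)
J = 1/437386 (J = 1/(-654*(1 - 654) + 10324) = 1/(-654*(-653) + 10324) = 1/(427062 + 10324) = 1/437386 ≈ 2.2863e-6)
J + t = 1/437386 + 469596 = 205394716057/437386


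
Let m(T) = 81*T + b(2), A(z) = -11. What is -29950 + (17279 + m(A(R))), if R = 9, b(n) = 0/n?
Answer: -13562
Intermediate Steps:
b(n) = 0
m(T) = 81*T (m(T) = 81*T + 0 = 81*T)
-29950 + (17279 + m(A(R))) = -29950 + (17279 + 81*(-11)) = -29950 + (17279 - 891) = -29950 + 16388 = -13562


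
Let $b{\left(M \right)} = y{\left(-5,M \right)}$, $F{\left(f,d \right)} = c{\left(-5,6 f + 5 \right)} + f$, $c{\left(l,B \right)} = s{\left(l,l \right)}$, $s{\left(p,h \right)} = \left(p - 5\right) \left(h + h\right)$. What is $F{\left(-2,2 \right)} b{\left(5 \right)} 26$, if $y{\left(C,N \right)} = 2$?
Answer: $5096$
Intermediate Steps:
$s{\left(p,h \right)} = 2 h \left(-5 + p\right)$ ($s{\left(p,h \right)} = \left(-5 + p\right) 2 h = 2 h \left(-5 + p\right)$)
$c{\left(l,B \right)} = 2 l \left(-5 + l\right)$
$F{\left(f,d \right)} = 100 + f$ ($F{\left(f,d \right)} = 2 \left(-5\right) \left(-5 - 5\right) + f = 2 \left(-5\right) \left(-10\right) + f = 100 + f$)
$b{\left(M \right)} = 2$
$F{\left(-2,2 \right)} b{\left(5 \right)} 26 = \left(100 - 2\right) 2 \cdot 26 = 98 \cdot 2 \cdot 26 = 196 \cdot 26 = 5096$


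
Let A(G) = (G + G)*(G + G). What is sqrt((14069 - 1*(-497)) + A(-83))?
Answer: sqrt(42122) ≈ 205.24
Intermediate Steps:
A(G) = 4*G**2 (A(G) = (2*G)*(2*G) = 4*G**2)
sqrt((14069 - 1*(-497)) + A(-83)) = sqrt((14069 - 1*(-497)) + 4*(-83)**2) = sqrt((14069 + 497) + 4*6889) = sqrt(14566 + 27556) = sqrt(42122)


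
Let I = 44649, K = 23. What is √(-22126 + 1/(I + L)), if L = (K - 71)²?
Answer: I*√5419847795709/15651 ≈ 148.75*I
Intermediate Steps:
L = 2304 (L = (23 - 71)² = (-48)² = 2304)
√(-22126 + 1/(I + L)) = √(-22126 + 1/(44649 + 2304)) = √(-22126 + 1/46953) = √(-1038882077/46953) = I*√5419847795709/15651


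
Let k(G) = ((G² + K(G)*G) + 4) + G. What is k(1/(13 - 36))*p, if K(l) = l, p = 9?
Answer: 18855/529 ≈ 35.643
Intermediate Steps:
k(G) = 4 + G + 2*G² (k(G) = ((G² + G*G) + 4) + G = ((G² + G²) + 4) + G = (2*G² + 4) + G = (4 + 2*G²) + G = 4 + G + 2*G²)
k(1/(13 - 36))*p = (4 + 1/(13 - 36) + 2*(1/(13 - 36))²)*9 = (4 + 1/(-23) + 2*(1/(-23))²)*9 = (4 - 1/23 + 2*(-1/23)²)*9 = (4 - 1/23 + 2*(1/529))*9 = (4 - 1/23 + 2/529)*9 = (2095/529)*9 = 18855/529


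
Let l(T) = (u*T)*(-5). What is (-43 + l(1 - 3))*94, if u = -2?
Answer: -5922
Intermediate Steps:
l(T) = 10*T (l(T) = -2*T*(-5) = 10*T)
(-43 + l(1 - 3))*94 = (-43 + 10*(1 - 3))*94 = (-43 + 10*(-2))*94 = (-43 - 20)*94 = -63*94 = -5922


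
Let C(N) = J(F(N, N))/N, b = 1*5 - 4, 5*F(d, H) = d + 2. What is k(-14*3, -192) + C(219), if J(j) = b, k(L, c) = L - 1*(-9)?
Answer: -7226/219 ≈ -32.995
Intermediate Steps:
F(d, H) = ⅖ + d/5 (F(d, H) = (d + 2)/5 = (2 + d)/5 = ⅖ + d/5)
k(L, c) = 9 + L (k(L, c) = L + 9 = 9 + L)
b = 1 (b = 5 - 4 = 1)
J(j) = 1
C(N) = 1/N
k(-14*3, -192) + C(219) = (9 - 14*3) + 1/219 = (9 - 42) + 1/219 = -33 + 1/219 = -7226/219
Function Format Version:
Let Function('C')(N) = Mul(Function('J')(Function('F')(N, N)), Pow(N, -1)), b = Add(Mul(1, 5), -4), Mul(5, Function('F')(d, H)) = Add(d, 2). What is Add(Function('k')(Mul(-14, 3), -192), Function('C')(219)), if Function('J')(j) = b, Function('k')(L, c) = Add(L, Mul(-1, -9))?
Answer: Rational(-7226, 219) ≈ -32.995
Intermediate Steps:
Function('F')(d, H) = Add(Rational(2, 5), Mul(Rational(1, 5), d)) (Function('F')(d, H) = Mul(Rational(1, 5), Add(d, 2)) = Mul(Rational(1, 5), Add(2, d)) = Add(Rational(2, 5), Mul(Rational(1, 5), d)))
Function('k')(L, c) = Add(9, L) (Function('k')(L, c) = Add(L, 9) = Add(9, L))
b = 1 (b = Add(5, -4) = 1)
Function('J')(j) = 1
Function('C')(N) = Pow(N, -1) (Function('C')(N) = Mul(1, Pow(N, -1)) = Pow(N, -1))
Add(Function('k')(Mul(-14, 3), -192), Function('C')(219)) = Add(Add(9, Mul(-14, 3)), Pow(219, -1)) = Add(Add(9, -42), Rational(1, 219)) = Add(-33, Rational(1, 219)) = Rational(-7226, 219)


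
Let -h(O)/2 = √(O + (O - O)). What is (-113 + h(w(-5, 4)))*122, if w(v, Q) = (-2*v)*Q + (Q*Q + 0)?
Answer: -13786 - 488*√14 ≈ -15612.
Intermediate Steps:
w(v, Q) = Q² - 2*Q*v (w(v, Q) = -2*Q*v + (Q² + 0) = -2*Q*v + Q² = Q² - 2*Q*v)
h(O) = -2*√O (h(O) = -2*√(O + (O - O)) = -2*√(O + 0) = -2*√O)
(-113 + h(w(-5, 4)))*122 = (-113 - 2*2*√(4 - 2*(-5)))*122 = (-113 - 2*2*√(4 + 10))*122 = (-113 - 2*2*√14)*122 = (-113 - 4*√14)*122 = -13786 - 488*√14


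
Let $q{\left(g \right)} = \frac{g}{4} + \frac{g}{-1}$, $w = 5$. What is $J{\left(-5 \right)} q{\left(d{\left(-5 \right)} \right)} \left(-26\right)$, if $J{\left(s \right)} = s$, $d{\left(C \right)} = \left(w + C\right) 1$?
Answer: $0$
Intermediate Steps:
$d{\left(C \right)} = 5 + C$ ($d{\left(C \right)} = \left(5 + C\right) 1 = 5 + C$)
$q{\left(g \right)} = - \frac{3 g}{4}$ ($q{\left(g \right)} = g \frac{1}{4} + g \left(-1\right) = \frac{g}{4} - g = - \frac{3 g}{4}$)
$J{\left(-5 \right)} q{\left(d{\left(-5 \right)} \right)} \left(-26\right) = - 5 \left(- \frac{3 \left(5 - 5\right)}{4}\right) \left(-26\right) = - 5 \left(\left(- \frac{3}{4}\right) 0\right) \left(-26\right) = \left(-5\right) 0 \left(-26\right) = 0 \left(-26\right) = 0$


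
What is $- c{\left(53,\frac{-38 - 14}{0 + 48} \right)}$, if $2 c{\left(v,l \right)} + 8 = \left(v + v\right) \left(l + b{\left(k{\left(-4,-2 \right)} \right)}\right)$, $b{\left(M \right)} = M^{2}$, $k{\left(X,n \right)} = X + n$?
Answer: $- \frac{22159}{12} \approx -1846.6$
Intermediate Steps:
$c{\left(v,l \right)} = -4 + v \left(36 + l\right)$ ($c{\left(v,l \right)} = -4 + \frac{\left(v + v\right) \left(l + \left(-4 - 2\right)^{2}\right)}{2} = -4 + \frac{2 v \left(l + \left(-6\right)^{2}\right)}{2} = -4 + \frac{2 v \left(l + 36\right)}{2} = -4 + \frac{2 v \left(36 + l\right)}{2} = -4 + v \left(36 + l\right)$)
$- c{\left(53,\frac{-38 - 14}{0 + 48} \right)} = - (-4 + 36 \cdot 53 + \frac{-38 - 14}{0 + 48} \cdot 53) = - (-4 + 1908 + - \frac{52}{48} \cdot 53) = - (-4 + 1908 + \left(-52\right) \frac{1}{48} \cdot 53) = - (-4 + 1908 - \frac{689}{12}) = \left(-1\right) \frac{22159}{12} = - \frac{22159}{12}$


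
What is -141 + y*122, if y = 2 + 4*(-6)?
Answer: -2825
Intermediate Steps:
y = -22 (y = 2 - 24 = -22)
-141 + y*122 = -141 - 22*122 = -141 - 2684 = -2825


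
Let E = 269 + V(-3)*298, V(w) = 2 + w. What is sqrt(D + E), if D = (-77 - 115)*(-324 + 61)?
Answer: sqrt(50467) ≈ 224.65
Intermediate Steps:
D = 50496 (D = -192*(-263) = 50496)
E = -29 (E = 269 + (2 - 3)*298 = 269 - 1*298 = 269 - 298 = -29)
sqrt(D + E) = sqrt(50496 - 29) = sqrt(50467)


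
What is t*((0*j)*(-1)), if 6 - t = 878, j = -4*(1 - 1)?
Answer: 0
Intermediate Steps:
j = 0 (j = -4*0 = 0)
t = -872 (t = 6 - 1*878 = 6 - 878 = -872)
t*((0*j)*(-1)) = -872*0*0*(-1) = -0*(-1) = -872*0 = 0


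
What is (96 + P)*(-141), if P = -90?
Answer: -846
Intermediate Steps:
(96 + P)*(-141) = (96 - 90)*(-141) = 6*(-141) = -846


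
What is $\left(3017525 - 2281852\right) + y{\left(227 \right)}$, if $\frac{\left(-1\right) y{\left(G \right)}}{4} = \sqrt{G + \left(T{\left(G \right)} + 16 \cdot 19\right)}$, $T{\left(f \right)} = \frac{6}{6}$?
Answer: $735673 - 8 \sqrt{133} \approx 7.3558 \cdot 10^{5}$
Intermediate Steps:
$T{\left(f \right)} = 1$ ($T{\left(f \right)} = 6 \cdot \frac{1}{6} = 1$)
$y{\left(G \right)} = - 4 \sqrt{305 + G}$ ($y{\left(G \right)} = - 4 \sqrt{G + \left(1 + 16 \cdot 19\right)} = - 4 \sqrt{G + \left(1 + 304\right)} = - 4 \sqrt{G + 305} = - 4 \sqrt{305 + G}$)
$\left(3017525 - 2281852\right) + y{\left(227 \right)} = \left(3017525 - 2281852\right) - 4 \sqrt{305 + 227} = 735673 - 4 \sqrt{532} = 735673 - 4 \cdot 2 \sqrt{133} = 735673 - 8 \sqrt{133}$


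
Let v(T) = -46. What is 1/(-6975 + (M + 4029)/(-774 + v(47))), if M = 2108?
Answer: -820/5725637 ≈ -0.00014322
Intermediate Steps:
1/(-6975 + (M + 4029)/(-774 + v(47))) = 1/(-6975 + (2108 + 4029)/(-774 - 46)) = 1/(-6975 + 6137/(-820)) = 1/(-6975 + 6137*(-1/820)) = 1/(-6975 - 6137/820) = 1/(-5725637/820) = -820/5725637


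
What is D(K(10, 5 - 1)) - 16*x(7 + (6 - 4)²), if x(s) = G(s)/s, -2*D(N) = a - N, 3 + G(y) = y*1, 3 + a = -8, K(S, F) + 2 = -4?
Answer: -201/22 ≈ -9.1364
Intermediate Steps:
K(S, F) = -6 (K(S, F) = -2 - 4 = -6)
a = -11 (a = -3 - 8 = -11)
G(y) = -3 + y (G(y) = -3 + y*1 = -3 + y)
D(N) = 11/2 + N/2 (D(N) = -(-11 - N)/2 = 11/2 + N/2)
x(s) = (-3 + s)/s
D(K(10, 5 - 1)) - 16*x(7 + (6 - 4)²) = (11/2 + (½)*(-6)) - 16*(-3 + (7 + (6 - 4)²))/(7 + (6 - 4)²) = (11/2 - 3) - 16*(-3 + (7 + 2²))/(7 + 2²) = 5/2 - 16*(-3 + (7 + 4))/(7 + 4) = 5/2 - 16*(-3 + 11)/11 = 5/2 - 16*8/11 = 5/2 - 128/11 = -201/22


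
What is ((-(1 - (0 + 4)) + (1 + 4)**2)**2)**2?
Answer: 614656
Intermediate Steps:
((-(1 - (0 + 4)) + (1 + 4)**2)**2)**2 = ((-(1 - 1*4) + 5**2)**2)**2 = ((-(1 - 4) + 25)**2)**2 = ((-1*(-3) + 25)**2)**2 = ((3 + 25)**2)**2 = (28**2)**2 = 784**2 = 614656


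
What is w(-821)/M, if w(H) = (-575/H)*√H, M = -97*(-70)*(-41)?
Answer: -115*I*√821/45711638 ≈ -7.2085e-5*I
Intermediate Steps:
M = -278390 (M = 6790*(-41) = -278390)
w(H) = -575/√H
w(-821)/M = -(-575)*I*√821/821/(-278390) = -(-575)*I*√821/821*(-1/278390) = (575*I*√821/821)*(-1/278390) = -115*I*√821/45711638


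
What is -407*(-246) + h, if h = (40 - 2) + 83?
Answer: 100243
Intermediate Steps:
h = 121 (h = 38 + 83 = 121)
-407*(-246) + h = -407*(-246) + 121 = 100122 + 121 = 100243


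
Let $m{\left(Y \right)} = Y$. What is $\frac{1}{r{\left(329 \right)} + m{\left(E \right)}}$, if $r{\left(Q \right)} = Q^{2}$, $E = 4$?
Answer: $\frac{1}{108245} \approx 9.2383 \cdot 10^{-6}$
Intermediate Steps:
$\frac{1}{r{\left(329 \right)} + m{\left(E \right)}} = \frac{1}{329^{2} + 4} = \frac{1}{108241 + 4} = \frac{1}{108245}$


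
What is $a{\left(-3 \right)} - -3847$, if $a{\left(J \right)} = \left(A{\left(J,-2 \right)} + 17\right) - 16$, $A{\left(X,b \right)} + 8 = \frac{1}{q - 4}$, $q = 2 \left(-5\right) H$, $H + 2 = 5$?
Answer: $\frac{130559}{34} \approx 3840.0$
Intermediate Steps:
$H = 3$ ($H = -2 + 5 = 3$)
$q = -30$ ($q = 2 \left(-5\right) 3 = \left(-10\right) 3 = -30$)
$A{\left(X,b \right)} = - \frac{273}{34}$ ($A{\left(X,b \right)} = -8 + \frac{1}{-30 - 4} = -8 + \frac{1}{-34} = -8 - \frac{1}{34} = - \frac{273}{34}$)
$a{\left(J \right)} = - \frac{239}{34}$ ($a{\left(J \right)} = \left(- \frac{273}{34} + 17\right) - 16 = \frac{305}{34} - 16 = - \frac{239}{34}$)
$a{\left(-3 \right)} - -3847 = - \frac{239}{34} - -3847 = - \frac{239}{34} + 3847 = \frac{130559}{34}$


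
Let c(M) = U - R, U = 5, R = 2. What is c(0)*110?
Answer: 330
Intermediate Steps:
c(M) = 3 (c(M) = 5 - 1*2 = 5 - 2 = 3)
c(0)*110 = 3*110 = 330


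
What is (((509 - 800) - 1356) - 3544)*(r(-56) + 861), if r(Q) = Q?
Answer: -4178755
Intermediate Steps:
(((509 - 800) - 1356) - 3544)*(r(-56) + 861) = (((509 - 800) - 1356) - 3544)*(-56 + 861) = ((-291 - 1356) - 3544)*805 = (-1647 - 3544)*805 = -5191*805 = -4178755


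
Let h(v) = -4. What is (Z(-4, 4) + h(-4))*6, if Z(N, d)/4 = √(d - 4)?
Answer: -24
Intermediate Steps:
Z(N, d) = 4*√(-4 + d) (Z(N, d) = 4*√(d - 4) = 4*√(-4 + d))
(Z(-4, 4) + h(-4))*6 = (4*√(-4 + 4) - 4)*6 = (4*√0 - 4)*6 = (4*0 - 4)*6 = (0 - 4)*6 = -4*6 = -24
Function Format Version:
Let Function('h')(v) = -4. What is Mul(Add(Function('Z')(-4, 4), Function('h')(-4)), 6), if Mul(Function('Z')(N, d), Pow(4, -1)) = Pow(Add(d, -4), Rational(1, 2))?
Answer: -24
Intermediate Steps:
Function('Z')(N, d) = Mul(4, Pow(Add(-4, d), Rational(1, 2))) (Function('Z')(N, d) = Mul(4, Pow(Add(d, -4), Rational(1, 2))) = Mul(4, Pow(Add(-4, d), Rational(1, 2))))
Mul(Add(Function('Z')(-4, 4), Function('h')(-4)), 6) = Mul(Add(Mul(4, Pow(Add(-4, 4), Rational(1, 2))), -4), 6) = Mul(Add(Mul(4, Pow(0, Rational(1, 2))), -4), 6) = Mul(Add(Mul(4, 0), -4), 6) = Mul(Add(0, -4), 6) = Mul(-4, 6) = -24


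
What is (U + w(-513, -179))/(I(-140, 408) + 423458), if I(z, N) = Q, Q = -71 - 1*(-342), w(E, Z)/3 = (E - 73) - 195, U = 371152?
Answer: 368809/423729 ≈ 0.87039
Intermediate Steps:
w(E, Z) = -804 + 3*E (w(E, Z) = 3*((E - 73) - 195) = 3*((-73 + E) - 195) = 3*(-268 + E) = -804 + 3*E)
Q = 271 (Q = -71 + 342 = 271)
I(z, N) = 271
(U + w(-513, -179))/(I(-140, 408) + 423458) = (371152 + (-804 + 3*(-513)))/(271 + 423458) = (371152 + (-804 - 1539))/423729 = (371152 - 2343)*(1/423729) = 368809*(1/423729) = 368809/423729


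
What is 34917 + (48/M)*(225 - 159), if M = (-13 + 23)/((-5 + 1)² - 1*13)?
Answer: 179337/5 ≈ 35867.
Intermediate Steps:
M = 10/3 (M = 10/((-4)² - 13) = 10/(16 - 13) = 10/3 ≈ 3.3333)
34917 + (48/M)*(225 - 159) = 34917 + (48/(10/3))*(225 - 159) = 34917 + (48*(3/10))*66 = 34917 + (72/5)*66 = 34917 + 4752/5 = 179337/5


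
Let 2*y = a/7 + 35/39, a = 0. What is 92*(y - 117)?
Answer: -418186/39 ≈ -10723.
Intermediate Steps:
y = 35/78 (y = (0/7 + 35/39)/2 = (0*(⅐) + 35*(1/39))/2 = (0 + 35/39)/2 = (½)*(35/39) = 35/78 ≈ 0.44872)
92*(y - 117) = 92*(35/78 - 117) = 92*(-9091/78) = -418186/39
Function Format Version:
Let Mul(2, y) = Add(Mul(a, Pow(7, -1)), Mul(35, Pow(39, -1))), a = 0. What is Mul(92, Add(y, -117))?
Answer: Rational(-418186, 39) ≈ -10723.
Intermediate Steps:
y = Rational(35, 78) (y = Mul(Rational(1, 2), Add(Mul(0, Pow(7, -1)), Mul(35, Pow(39, -1)))) = Mul(Rational(1, 2), Add(Mul(0, Rational(1, 7)), Mul(35, Rational(1, 39)))) = Mul(Rational(1, 2), Add(0, Rational(35, 39))) = Mul(Rational(1, 2), Rational(35, 39)) = Rational(35, 78) ≈ 0.44872)
Mul(92, Add(y, -117)) = Mul(92, Add(Rational(35, 78), -117)) = Mul(92, Rational(-9091, 78)) = Rational(-418186, 39)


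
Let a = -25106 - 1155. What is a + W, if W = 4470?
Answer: -21791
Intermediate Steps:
a = -26261
a + W = -26261 + 4470 = -21791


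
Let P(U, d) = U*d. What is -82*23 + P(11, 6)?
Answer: -1820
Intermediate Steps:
-82*23 + P(11, 6) = -82*23 + 11*6 = -1886 + 66 = -1820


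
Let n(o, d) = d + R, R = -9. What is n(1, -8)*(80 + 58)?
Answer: -2346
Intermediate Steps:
n(o, d) = -9 + d (n(o, d) = d - 9 = -9 + d)
n(1, -8)*(80 + 58) = (-9 - 8)*(80 + 58) = -17*138 = -2346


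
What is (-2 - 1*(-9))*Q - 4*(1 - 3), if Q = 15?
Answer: 113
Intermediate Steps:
(-2 - 1*(-9))*Q - 4*(1 - 3) = (-2 - 1*(-9))*15 - 4*(1 - 3) = (-2 + 9)*15 - 4*(-2) = 7*15 + 8 = 105 + 8 = 113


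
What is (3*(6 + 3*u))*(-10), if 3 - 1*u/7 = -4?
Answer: -4590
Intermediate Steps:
u = 49 (u = 21 - 7*(-4) = 21 + 28 = 49)
(3*(6 + 3*u))*(-10) = (3*(6 + 3*49))*(-10) = (3*(6 + 147))*(-10) = (3*153)*(-10) = 459*(-10) = -4590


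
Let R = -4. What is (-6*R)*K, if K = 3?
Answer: 72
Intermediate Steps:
(-6*R)*K = -6*(-4)*3 = 24*3 = 72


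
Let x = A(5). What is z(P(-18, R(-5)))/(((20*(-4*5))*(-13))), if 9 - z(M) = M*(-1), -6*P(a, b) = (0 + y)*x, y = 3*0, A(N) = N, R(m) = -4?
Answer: 9/5200 ≈ 0.0017308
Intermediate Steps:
y = 0
x = 5
P(a, b) = 0 (P(a, b) = -(0 + 0)*5/6 = -0*5 = -⅙*0 = 0)
z(M) = 9 + M (z(M) = 9 - M*(-1) = 9 - (-1)*M = 9 + M)
z(P(-18, R(-5)))/(((20*(-4*5))*(-13))) = (9 + 0)/(((20*(-4*5))*(-13))) = 9/(((20*(-20))*(-13))) = 9/((-400*(-13))) = 9/5200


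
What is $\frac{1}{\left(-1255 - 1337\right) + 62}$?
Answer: $- \frac{1}{2530} \approx -0.00039526$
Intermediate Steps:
$\frac{1}{\left(-1255 - 1337\right) + 62} = \frac{1}{-2592 + 62} = \frac{1}{-2530} = - \frac{1}{2530}$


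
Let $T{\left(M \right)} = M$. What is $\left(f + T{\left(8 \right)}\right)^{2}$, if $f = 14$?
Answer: $484$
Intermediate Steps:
$\left(f + T{\left(8 \right)}\right)^{2} = \left(14 + 8\right)^{2} = 22^{2} = 484$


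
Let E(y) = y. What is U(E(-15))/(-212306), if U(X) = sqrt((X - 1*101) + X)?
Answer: -I*sqrt(131)/212306 ≈ -5.391e-5*I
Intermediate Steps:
U(X) = sqrt(-101 + 2*X) (U(X) = sqrt((X - 101) + X) = sqrt((-101 + X) + X) = sqrt(-101 + 2*X))
U(E(-15))/(-212306) = sqrt(-101 + 2*(-15))/(-212306) = sqrt(-101 - 30)*(-1/212306) = sqrt(-131)*(-1/212306) = (I*sqrt(131))*(-1/212306) = -I*sqrt(131)/212306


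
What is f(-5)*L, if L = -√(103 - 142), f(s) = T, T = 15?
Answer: -15*I*√39 ≈ -93.675*I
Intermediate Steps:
f(s) = 15
L = -I*√39 (L = -√(-39) = -I*√39 ≈ -6.245*I)
f(-5)*L = 15*(-I*√39) = -15*I*√39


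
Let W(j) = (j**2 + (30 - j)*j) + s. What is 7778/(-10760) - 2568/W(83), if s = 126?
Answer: -999561/586420 ≈ -1.7045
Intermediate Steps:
W(j) = 126 + j**2 + j*(30 - j) (W(j) = (j**2 + (30 - j)*j) + 126 = (j**2 + j*(30 - j)) + 126 = 126 + j**2 + j*(30 - j))
7778/(-10760) - 2568/W(83) = 7778/(-10760) - 2568/(126 + 30*83) = 7778*(-1/10760) - 2568/(126 + 2490) = -3889/5380 - 2568/2616 = -3889/5380 - 2568*1/2616 = -3889/5380 - 107/109 = -999561/586420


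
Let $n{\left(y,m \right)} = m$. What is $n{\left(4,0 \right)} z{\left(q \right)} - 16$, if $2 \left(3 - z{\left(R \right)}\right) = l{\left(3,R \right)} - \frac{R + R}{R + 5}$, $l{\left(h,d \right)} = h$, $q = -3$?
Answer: $-16$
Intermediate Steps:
$z{\left(R \right)} = \frac{3}{2} + \frac{R}{5 + R}$ ($z{\left(R \right)} = 3 - \frac{3 - \frac{R + R}{R + 5}}{2} = 3 - \frac{3 - \frac{2 R}{5 + R}}{2} = 3 + \left(- \frac{3}{2} + \frac{R}{5 + R}\right) = \frac{3}{2} + \frac{R}{5 + R}$)
$n{\left(4,0 \right)} z{\left(q \right)} - 16 = 0 \frac{5 \left(3 - 3\right)}{2 \left(5 - 3\right)} - 16 = 0 \cdot \frac{5}{2} \cdot \frac{1}{2} \cdot 0 - 16 = 0 \cdot 0 - 16 = 0 - 16 = -16$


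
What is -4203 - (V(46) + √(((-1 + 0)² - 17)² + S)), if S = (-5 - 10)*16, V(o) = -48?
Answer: -4159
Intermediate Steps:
S = -240 (S = -15*16 = -240)
-4203 - (V(46) + √(((-1 + 0)² - 17)² + S)) = -4203 - (-48 + √(((-1 + 0)² - 17)² - 240)) = -4203 - (-48 + √(((-1)² - 17)² - 240)) = -4203 - (-48 + √((1 - 17)² - 240)) = -4203 - (-48 + √((-16)² - 240)) = -4203 - (-48 + √(256 - 240)) = -4203 - (-48 + √16) = -4203 - (-48 + 4) = -4203 - 1*(-44) = -4203 + 44 = -4159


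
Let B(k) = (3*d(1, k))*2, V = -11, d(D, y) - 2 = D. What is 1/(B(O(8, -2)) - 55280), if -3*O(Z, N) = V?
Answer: -1/55262 ≈ -1.8096e-5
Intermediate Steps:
d(D, y) = 2 + D
O(Z, N) = 11/3 (O(Z, N) = -⅓*(-11) = 11/3)
B(k) = 18 (B(k) = (3*(2 + 1))*2 = (3*3)*2 = 9*2 = 18)
1/(B(O(8, -2)) - 55280) = 1/(18 - 55280) = 1/(-55262) = -1/55262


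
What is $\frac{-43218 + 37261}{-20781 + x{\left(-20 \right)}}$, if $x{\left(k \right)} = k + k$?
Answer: $\frac{5957}{20821} \approx 0.28611$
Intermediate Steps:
$x{\left(k \right)} = 2 k$
$\frac{-43218 + 37261}{-20781 + x{\left(-20 \right)}} = \frac{-43218 + 37261}{-20781 + 2 \left(-20\right)} = - \frac{5957}{-20781 - 40} = - \frac{5957}{-20821} = \left(-5957\right) \left(- \frac{1}{20821}\right) = \frac{5957}{20821}$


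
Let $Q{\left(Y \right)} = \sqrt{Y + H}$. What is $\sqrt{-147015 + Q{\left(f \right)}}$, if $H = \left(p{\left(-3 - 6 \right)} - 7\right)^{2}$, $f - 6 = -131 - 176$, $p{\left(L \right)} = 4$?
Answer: $\sqrt{-147015 + 2 i \sqrt{73}} \approx 0.022 + 383.43 i$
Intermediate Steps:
$f = -301$ ($f = 6 - 307 = -301$)
$H = 9$ ($H = \left(4 - 7\right)^{2} = \left(-3\right)^{2} = 9$)
$Q{\left(Y \right)} = \sqrt{9 + Y}$ ($Q{\left(Y \right)} = \sqrt{Y + 9} = \sqrt{9 + Y}$)
$\sqrt{-147015 + Q{\left(f \right)}} = \sqrt{-147015 + \sqrt{9 - 301}} = \sqrt{-147015 + \sqrt{-292}} = \sqrt{-147015 + 2 i \sqrt{73}}$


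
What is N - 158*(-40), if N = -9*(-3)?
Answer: 6347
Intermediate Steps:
N = 27
N - 158*(-40) = 27 - 158*(-40) = 27 + 6320 = 6347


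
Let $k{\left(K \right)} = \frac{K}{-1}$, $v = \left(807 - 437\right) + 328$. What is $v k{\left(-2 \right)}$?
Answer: $1396$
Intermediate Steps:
$v = 698$ ($v = 370 + 328 = 698$)
$k{\left(K \right)} = - K$ ($k{\left(K \right)} = K \left(-1\right) = - K$)
$v k{\left(-2 \right)} = 698 \left(\left(-1\right) \left(-2\right)\right) = 698 \cdot 2 = 1396$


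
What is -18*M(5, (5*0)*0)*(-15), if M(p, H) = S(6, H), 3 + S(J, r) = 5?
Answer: 540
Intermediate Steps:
S(J, r) = 2 (S(J, r) = -3 + 5 = 2)
M(p, H) = 2
-18*M(5, (5*0)*0)*(-15) = -18*2*(-15) = -36*(-15) = 540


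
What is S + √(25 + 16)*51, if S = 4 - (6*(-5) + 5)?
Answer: 29 + 51*√41 ≈ 355.56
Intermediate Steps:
S = 29 (S = 4 - (-30 + 5) = 4 - 1*(-25) = 4 + 25 = 29)
S + √(25 + 16)*51 = 29 + √(25 + 16)*51 = 29 + √41*51 = 29 + 51*√41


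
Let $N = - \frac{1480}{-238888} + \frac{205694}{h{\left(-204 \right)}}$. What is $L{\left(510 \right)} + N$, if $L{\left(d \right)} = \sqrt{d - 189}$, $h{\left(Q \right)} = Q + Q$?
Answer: $- \frac{3071076527}{6091644} + \sqrt{321} \approx -486.23$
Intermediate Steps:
$h{\left(Q \right)} = 2 Q$
$L{\left(d \right)} = \sqrt{-189 + d}$
$N = - \frac{3071076527}{6091644}$ ($N = - \frac{1480}{-238888} + \frac{205694}{2 \left(-204\right)} = \left(-1480\right) \left(- \frac{1}{238888}\right) + \frac{205694}{-408} = \frac{185}{29861} + 205694 \left(- \frac{1}{408}\right) = \frac{185}{29861} - \frac{102847}{204} = - \frac{3071076527}{6091644} \approx -504.15$)
$L{\left(510 \right)} + N = \sqrt{-189 + 510} - \frac{3071076527}{6091644} = \sqrt{321} - \frac{3071076527}{6091644} = - \frac{3071076527}{6091644} + \sqrt{321}$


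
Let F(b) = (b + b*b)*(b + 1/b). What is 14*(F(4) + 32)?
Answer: 1638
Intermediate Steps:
F(b) = (b + 1/b)*(b + b**2) (F(b) = (b + b**2)*(b + 1/b) = (b + 1/b)*(b + b**2))
14*(F(4) + 32) = 14*((1 + 4 + 4**2 + 4**3) + 32) = 14*((1 + 4 + 16 + 64) + 32) = 14*(85 + 32) = 14*117 = 1638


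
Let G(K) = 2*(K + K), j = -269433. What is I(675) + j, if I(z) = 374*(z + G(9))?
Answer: -3519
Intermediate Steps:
G(K) = 4*K (G(K) = 2*(2*K) = 4*K)
I(z) = 13464 + 374*z (I(z) = 374*(z + 4*9) = 374*(z + 36) = 374*(36 + z) = 13464 + 374*z)
I(675) + j = (13464 + 374*675) - 269433 = (13464 + 252450) - 269433 = 265914 - 269433 = -3519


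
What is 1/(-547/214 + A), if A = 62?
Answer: 214/12721 ≈ 0.016823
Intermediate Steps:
1/(-547/214 + A) = 1/(-547/214 + 62) = 1/(12721/214) = 214/12721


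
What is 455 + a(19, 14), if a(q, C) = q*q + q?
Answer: 835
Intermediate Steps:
a(q, C) = q + q² (a(q, C) = q² + q = q + q²)
455 + a(19, 14) = 455 + 19*(1 + 19) = 455 + 19*20 = 455 + 380 = 835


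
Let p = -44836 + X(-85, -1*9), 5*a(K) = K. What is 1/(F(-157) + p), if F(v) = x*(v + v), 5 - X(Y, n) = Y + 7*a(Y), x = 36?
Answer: -1/55931 ≈ -1.7879e-5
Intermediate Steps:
a(K) = K/5
X(Y, n) = 5 - 12*Y/5 (X(Y, n) = 5 - (Y + 7*(Y/5)) = 5 - (Y + 7*Y/5) = 5 - 12*Y/5)
F(v) = 72*v (F(v) = 36*(v + v) = 36*(2*v) = 72*v)
p = -44627 (p = -44836 + (5 - 12/5*(-85)) = -44836 + (5 + 204) = -44836 + 209 = -44627)
1/(F(-157) + p) = 1/(72*(-157) - 44627) = 1/(-11304 - 44627) = 1/(-55931) = -1/55931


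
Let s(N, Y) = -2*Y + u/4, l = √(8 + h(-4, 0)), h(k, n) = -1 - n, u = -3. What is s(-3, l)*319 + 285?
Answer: 183/4 - 638*√7 ≈ -1642.2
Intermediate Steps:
l = √7 (l = √(8 + (-1 - 1*0)) = √(8 + (-1 + 0)) = √(8 - 1) = √7 ≈ 2.6458)
s(N, Y) = -¾ - 2*Y (s(N, Y) = -2*Y - 3/4 = -2*Y - 3*¼ = -2*Y - ¾ = -¾ - 2*Y)
s(-3, l)*319 + 285 = (-¾ - 2*√7)*319 + 285 = (-957/4 - 638*√7) + 285 = 183/4 - 638*√7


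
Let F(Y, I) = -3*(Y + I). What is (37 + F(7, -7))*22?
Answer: 814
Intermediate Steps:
F(Y, I) = -3*I - 3*Y (F(Y, I) = -3*(I + Y) = -3*I - 3*Y)
(37 + F(7, -7))*22 = (37 + (-3*(-7) - 3*7))*22 = (37 + (21 - 21))*22 = (37 + 0)*22 = 37*22 = 814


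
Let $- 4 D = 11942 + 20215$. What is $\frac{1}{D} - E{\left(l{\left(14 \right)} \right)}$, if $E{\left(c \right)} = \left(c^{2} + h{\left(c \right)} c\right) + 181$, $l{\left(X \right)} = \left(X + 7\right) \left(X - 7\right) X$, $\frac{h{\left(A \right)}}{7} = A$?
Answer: $- \frac{1089578621605}{32157} \approx -3.3883 \cdot 10^{7}$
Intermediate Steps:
$h{\left(A \right)} = 7 A$
$l{\left(X \right)} = X \left(-7 + X\right) \left(7 + X\right)$ ($l{\left(X \right)} = \left(7 + X\right) \left(-7 + X\right) X = \left(-7 + X\right) \left(7 + X\right) X = X \left(-7 + X\right) \left(7 + X\right)$)
$D = - \frac{32157}{4}$ ($D = - \frac{11942 + 20215}{4} = \left(- \frac{1}{4}\right) 32157 = - \frac{32157}{4} \approx -8039.3$)
$E{\left(c \right)} = 181 + 8 c^{2}$ ($E{\left(c \right)} = \left(c^{2} + 7 c c\right) + 181 = \left(c^{2} + 7 c^{2}\right) + 181 = 8 c^{2} + 181 = 181 + 8 c^{2}$)
$\frac{1}{D} - E{\left(l{\left(14 \right)} \right)} = \frac{1}{- \frac{32157}{4}} - \left(181 + 8 \left(14 \left(-49 + 14^{2}\right)\right)^{2}\right) = - \frac{4}{32157} - \left(181 + 8 \left(14 \left(-49 + 196\right)\right)^{2}\right) = - \frac{4}{32157} - \left(181 + 8 \left(14 \cdot 147\right)^{2}\right) = - \frac{4}{32157} - \left(181 + 8 \cdot 2058^{2}\right) = - \frac{4}{32157} - \left(181 + 8 \cdot 4235364\right) = - \frac{4}{32157} - \left(181 + 33882912\right) = - \frac{4}{32157} - 33883093 = - \frac{1089578621605}{32157}$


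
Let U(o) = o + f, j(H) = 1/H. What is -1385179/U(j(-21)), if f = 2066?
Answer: -29088759/43385 ≈ -670.48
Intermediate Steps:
U(o) = 2066 + o (U(o) = o + 2066 = 2066 + o)
-1385179/U(j(-21)) = -1385179/(2066 + 1/(-21)) = -1385179/(2066 - 1/21) = -1385179/43385/21 = -1385179*21/43385 = -29088759/43385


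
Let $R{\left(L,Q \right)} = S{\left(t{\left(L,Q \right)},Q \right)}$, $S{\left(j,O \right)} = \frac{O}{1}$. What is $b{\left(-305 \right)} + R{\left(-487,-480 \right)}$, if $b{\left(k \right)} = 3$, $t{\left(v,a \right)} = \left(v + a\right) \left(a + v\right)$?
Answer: $-477$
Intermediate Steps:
$t{\left(v,a \right)} = \left(a + v\right)^{2}$ ($t{\left(v,a \right)} = \left(a + v\right) \left(a + v\right) = \left(a + v\right)^{2}$)
$S{\left(j,O \right)} = O$ ($S{\left(j,O \right)} = O 1 = O$)
$R{\left(L,Q \right)} = Q$
$b{\left(-305 \right)} + R{\left(-487,-480 \right)} = 3 - 480 = -477$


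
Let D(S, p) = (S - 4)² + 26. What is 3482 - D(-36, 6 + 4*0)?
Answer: 1856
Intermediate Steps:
D(S, p) = 26 + (-4 + S)² (D(S, p) = (-4 + S)² + 26 = 26 + (-4 + S)²)
3482 - D(-36, 6 + 4*0) = 3482 - (26 + (-4 - 36)²) = 3482 - (26 + (-40)²) = 3482 - (26 + 1600) = 3482 - 1*1626 = 3482 - 1626 = 1856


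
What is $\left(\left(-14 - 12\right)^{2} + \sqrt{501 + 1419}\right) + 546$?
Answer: $1222 + 8 \sqrt{30} \approx 1265.8$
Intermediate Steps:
$\left(\left(-14 - 12\right)^{2} + \sqrt{501 + 1419}\right) + 546 = \left(\left(-26\right)^{2} + \sqrt{1920}\right) + 546 = \left(676 + 8 \sqrt{30}\right) + 546 = 1222 + 8 \sqrt{30}$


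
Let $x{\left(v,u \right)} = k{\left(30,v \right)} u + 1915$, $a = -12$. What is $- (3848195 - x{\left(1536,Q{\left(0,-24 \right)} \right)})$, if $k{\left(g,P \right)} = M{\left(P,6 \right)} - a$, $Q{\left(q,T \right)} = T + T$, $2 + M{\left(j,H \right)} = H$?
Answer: $-3847048$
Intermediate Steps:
$M{\left(j,H \right)} = -2 + H$
$Q{\left(q,T \right)} = 2 T$
$k{\left(g,P \right)} = 16$ ($k{\left(g,P \right)} = \left(-2 + 6\right) - -12 = 4 + 12 = 16$)
$x{\left(v,u \right)} = 1915 + 16 u$ ($x{\left(v,u \right)} = 16 u + 1915 = 1915 + 16 u$)
$- (3848195 - x{\left(1536,Q{\left(0,-24 \right)} \right)}) = - (3848195 - \left(1915 + 16 \cdot 2 \left(-24\right)\right)) = - (3848195 - \left(1915 + 16 \left(-48\right)\right)) = - (3848195 - \left(1915 - 768\right)) = - (3848195 - 1147) = \left(-1\right) 3847048 = -3847048$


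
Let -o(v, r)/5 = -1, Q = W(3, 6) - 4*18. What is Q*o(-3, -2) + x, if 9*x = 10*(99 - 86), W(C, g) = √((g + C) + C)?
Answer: -3110/9 + 10*√3 ≈ -328.23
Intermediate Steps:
W(C, g) = √(g + 2*C) (W(C, g) = √((C + g) + C) = √(g + 2*C))
Q = -72 + 2*√3 (Q = √(6 + 2*3) - 4*18 = √(6 + 6) - 72 = √12 - 72 = 2*√3 - 72 = -72 + 2*√3 ≈ -68.536)
x = 130/9 (x = (10*(99 - 86))/9 = (10*13)/9 = (⅑)*130 = 130/9 ≈ 14.444)
o(v, r) = 5 (o(v, r) = -5*(-1) = 5)
Q*o(-3, -2) + x = (-72 + 2*√3)*5 + 130/9 = (-360 + 10*√3) + 130/9 = -3110/9 + 10*√3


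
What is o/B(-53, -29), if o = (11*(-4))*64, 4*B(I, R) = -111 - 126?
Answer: 11264/237 ≈ 47.527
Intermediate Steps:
B(I, R) = -237/4 (B(I, R) = (-111 - 126)/4 = (¼)*(-237) = -237/4)
o = -2816 (o = -44*64 = -2816)
o/B(-53, -29) = -2816/(-237/4) = -2816*(-4/237) = 11264/237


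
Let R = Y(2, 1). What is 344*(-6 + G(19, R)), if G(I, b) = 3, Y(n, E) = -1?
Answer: -1032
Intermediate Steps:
R = -1
344*(-6 + G(19, R)) = 344*(-6 + 3) = 344*(-3) = -1032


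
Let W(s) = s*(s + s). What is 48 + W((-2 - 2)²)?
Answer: 560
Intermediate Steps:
W(s) = 2*s² (W(s) = s*(2*s) = 2*s²)
48 + W((-2 - 2)²) = 48 + 2*((-2 - 2)²)² = 48 + 2*((-4)²)² = 48 + 2*16² = 48 + 2*256 = 48 + 512 = 560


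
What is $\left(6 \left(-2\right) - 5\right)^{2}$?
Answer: $289$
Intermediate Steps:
$\left(6 \left(-2\right) - 5\right)^{2} = \left(-12 - 5\right)^{2} = \left(-17\right)^{2} = 289$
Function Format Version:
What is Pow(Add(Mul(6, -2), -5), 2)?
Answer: 289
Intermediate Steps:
Pow(Add(Mul(6, -2), -5), 2) = Pow(Add(-12, -5), 2) = Pow(-17, 2) = 289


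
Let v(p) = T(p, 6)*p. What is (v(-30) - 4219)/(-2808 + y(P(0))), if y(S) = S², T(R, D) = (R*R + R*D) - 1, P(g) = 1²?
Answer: 25789/2807 ≈ 9.1874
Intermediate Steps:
P(g) = 1
T(R, D) = -1 + R² + D*R (T(R, D) = (R² + D*R) - 1 = -1 + R² + D*R)
v(p) = p*(-1 + p² + 6*p) (v(p) = (-1 + p² + 6*p)*p = p*(-1 + p² + 6*p))
(v(-30) - 4219)/(-2808 + y(P(0))) = (-30*(-1 + (-30)² + 6*(-30)) - 4219)/(-2808 + 1²) = (-30*(-1 + 900 - 180) - 4219)/(-2808 + 1) = (-30*719 - 4219)/(-2807) = (-21570 - 4219)*(-1/2807) = -25789*(-1/2807) = 25789/2807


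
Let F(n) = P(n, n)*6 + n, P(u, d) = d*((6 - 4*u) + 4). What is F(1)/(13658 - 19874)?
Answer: -1/168 ≈ -0.0059524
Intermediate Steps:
P(u, d) = d*(10 - 4*u)
F(n) = n + 12*n*(5 - 2*n) (F(n) = (2*n*(5 - 2*n))*6 + n = 12*n*(5 - 2*n) + n = n + 12*n*(5 - 2*n))
F(1)/(13658 - 19874) = (1*(61 - 24*1))/(13658 - 19874) = (1*(61 - 24))/(-6216) = (1*37)*(-1/6216) = 37*(-1/6216) = -1/168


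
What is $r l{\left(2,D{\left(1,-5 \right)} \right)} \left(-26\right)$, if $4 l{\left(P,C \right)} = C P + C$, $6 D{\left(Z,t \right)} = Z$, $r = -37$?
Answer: $\frac{481}{4} \approx 120.25$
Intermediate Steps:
$D{\left(Z,t \right)} = \frac{Z}{6}$
$l{\left(P,C \right)} = \frac{C}{4} + \frac{C P}{4}$ ($l{\left(P,C \right)} = \frac{C P + C}{4} = \frac{C + C P}{4} = \frac{C}{4} + \frac{C P}{4}$)
$r l{\left(2,D{\left(1,-5 \right)} \right)} \left(-26\right) = - 37 \frac{\frac{1}{6} \cdot 1 \left(1 + 2\right)}{4} \left(-26\right) = - 37 \cdot \frac{1}{4} \cdot \frac{1}{6} \cdot 3 \left(-26\right) = \left(-37\right) \frac{1}{8} \left(-26\right) = \left(- \frac{37}{8}\right) \left(-26\right) = \frac{481}{4}$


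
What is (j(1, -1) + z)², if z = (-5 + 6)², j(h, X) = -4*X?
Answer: 25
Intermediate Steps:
z = 1 (z = 1² = 1)
(j(1, -1) + z)² = (-4*(-1) + 1)² = (4 + 1)² = 5² = 25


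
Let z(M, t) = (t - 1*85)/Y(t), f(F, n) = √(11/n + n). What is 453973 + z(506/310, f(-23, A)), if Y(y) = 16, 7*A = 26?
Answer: 7263483/16 + 9*√2730/2912 ≈ 4.5397e+5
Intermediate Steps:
A = 26/7 (A = (⅐)*26 = 26/7 ≈ 3.7143)
f(F, n) = √(n + 11/n)
z(M, t) = -85/16 + t/16 (z(M, t) = (t - 1*85)/16 = (t - 85)*(1/16) = (-85 + t)*(1/16) = -85/16 + t/16)
453973 + z(506/310, f(-23, A)) = 453973 + (-85/16 + √(26/7 + 11/(26/7))/16) = 453973 + (-85/16 + √(26/7 + 11*(7/26))/16) = 453973 + (-85/16 + √(26/7 + 77/26)/16) = 453973 + (-85/16 + √(1215/182)/16) = 453973 + (-85/16 + (9*√2730/182)/16) = 453973 + (-85/16 + 9*√2730/2912) = 7263483/16 + 9*√2730/2912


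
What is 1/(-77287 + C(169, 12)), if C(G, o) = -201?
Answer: -1/77488 ≈ -1.2905e-5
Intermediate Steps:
1/(-77287 + C(169, 12)) = 1/(-77287 - 201) = 1/(-77488) = -1/77488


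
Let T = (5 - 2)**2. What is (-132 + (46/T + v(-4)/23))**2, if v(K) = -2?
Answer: 690848656/42849 ≈ 16123.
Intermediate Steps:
T = 9 (T = 3**2 = 9)
(-132 + (46/T + v(-4)/23))**2 = (-132 + (46/9 - 2/23))**2 = (-132 + 1040/207)**2 = (-26284/207)**2 = 690848656/42849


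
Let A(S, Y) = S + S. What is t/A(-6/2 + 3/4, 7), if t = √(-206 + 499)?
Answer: -2*√293/9 ≈ -3.8038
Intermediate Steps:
A(S, Y) = 2*S
t = √293 ≈ 17.117
t/A(-6/2 + 3/4, 7) = √293/((2*(-6/2 + 3/4))) = √293/((2*(-6*½ + 3*(¼)))) = √293/((2*(-3 + ¾))) = √293/((2*(-9/4))) = √293/(-9/2) = √293*(-2/9) = -2*√293/9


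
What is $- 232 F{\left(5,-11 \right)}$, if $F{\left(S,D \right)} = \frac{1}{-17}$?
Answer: $\frac{232}{17} \approx 13.647$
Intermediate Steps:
$F{\left(S,D \right)} = - \frac{1}{17}$
$- 232 F{\left(5,-11 \right)} = \left(-232\right) \left(- \frac{1}{17}\right) = \frac{232}{17}$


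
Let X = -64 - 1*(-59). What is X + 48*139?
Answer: 6667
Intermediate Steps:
X = -5 (X = -64 + 59 = -5)
X + 48*139 = -5 + 48*139 = -5 + 6672 = 6667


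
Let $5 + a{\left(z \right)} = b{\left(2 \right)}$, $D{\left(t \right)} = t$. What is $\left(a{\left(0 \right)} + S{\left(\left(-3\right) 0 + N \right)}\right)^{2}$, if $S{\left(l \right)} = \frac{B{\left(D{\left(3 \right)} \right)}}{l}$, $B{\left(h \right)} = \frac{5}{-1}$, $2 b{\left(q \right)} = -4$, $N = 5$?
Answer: $64$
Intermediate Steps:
$b{\left(q \right)} = -2$ ($b{\left(q \right)} = \frac{1}{2} \left(-4\right) = -2$)
$a{\left(z \right)} = -7$ ($a{\left(z \right)} = -5 - 2 = -7$)
$B{\left(h \right)} = -5$ ($B{\left(h \right)} = 5 \left(-1\right) = -5$)
$S{\left(l \right)} = - \frac{5}{l}$
$\left(a{\left(0 \right)} + S{\left(\left(-3\right) 0 + N \right)}\right)^{2} = \left(-7 - \frac{5}{\left(-3\right) 0 + 5}\right)^{2} = \left(-7 - \frac{5}{0 + 5}\right)^{2} = \left(-7 - \frac{5}{5}\right)^{2} = \left(-7 - 1\right)^{2} = \left(-8\right)^{2} = 64$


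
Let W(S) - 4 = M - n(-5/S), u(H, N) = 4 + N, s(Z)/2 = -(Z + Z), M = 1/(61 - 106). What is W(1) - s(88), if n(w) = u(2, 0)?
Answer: 15839/45 ≈ 351.98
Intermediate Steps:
M = -1/45 (M = 1/(-45) = -1/45 ≈ -0.022222)
s(Z) = -4*Z (s(Z) = 2*(-(Z + Z)) = 2*(-2*Z) = -4*Z)
n(w) = 4 (n(w) = 4 + 0 = 4)
W(S) = -1/45 (W(S) = 4 + (-1/45 - 1*4) = 4 + (-1/45 - 4) = 4 - 181/45 = -1/45)
W(1) - s(88) = -1/45 - (-4)*88 = -1/45 - 1*(-352) = -1/45 + 352 = 15839/45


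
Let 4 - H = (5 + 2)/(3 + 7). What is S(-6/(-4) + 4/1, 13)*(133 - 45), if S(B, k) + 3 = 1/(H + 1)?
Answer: -10472/43 ≈ -243.53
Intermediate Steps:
H = 33/10 (H = 4 - (5 + 2)/(3 + 7) = 4 - 7/10 = 33/10 ≈ 3.3000)
S(B, k) = -119/43 (S(B, k) = -3 + 1/(33/10 + 1) = -3 + 1/(43/10) = -3 + 10/43 = -119/43)
S(-6/(-4) + 4/1, 13)*(133 - 45) = -119*(133 - 45)/43 = -119/43*88 = -10472/43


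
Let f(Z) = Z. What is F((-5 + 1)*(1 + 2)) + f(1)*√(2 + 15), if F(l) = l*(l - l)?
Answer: √17 ≈ 4.1231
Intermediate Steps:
F(l) = 0 (F(l) = l*0 = 0)
F((-5 + 1)*(1 + 2)) + f(1)*√(2 + 15) = 0 + 1*√(2 + 15) = 0 + 1*√17 = 0 + √17 = √17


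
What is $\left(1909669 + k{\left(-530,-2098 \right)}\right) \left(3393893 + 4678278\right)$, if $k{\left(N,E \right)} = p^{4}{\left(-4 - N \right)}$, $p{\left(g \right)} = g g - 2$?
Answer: $47300284080157864304453203495$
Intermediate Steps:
$p{\left(g \right)} = -2 + g^{2}$ ($p{\left(g \right)} = g^{2} - 2 = -2 + g^{2}$)
$k{\left(N,E \right)} = \left(-2 + \left(-4 - N\right)^{2}\right)^{4}$
$\left(1909669 + k{\left(-530,-2098 \right)}\right) \left(3393893 + 4678278\right) = \left(1909669 + \left(-2 + \left(4 - 530\right)^{2}\right)^{4}\right) \left(3393893 + 4678278\right) = \left(1909669 + \left(-2 + \left(-526\right)^{2}\right)^{4}\right) 8072171 = \left(1909669 + \left(-2 + 276676\right)^{4}\right) 8072171 = \left(1909669 + 276674^{4}\right) 8072171 = \left(1909669 + 5859673200698777180176\right) 8072171 = 5859673200698779089845 \cdot 8072171 = 47300284080157864304453203495$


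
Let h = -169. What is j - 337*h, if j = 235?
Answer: 57188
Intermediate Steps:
j - 337*h = 235 - 337*(-169) = 235 + 56953 = 57188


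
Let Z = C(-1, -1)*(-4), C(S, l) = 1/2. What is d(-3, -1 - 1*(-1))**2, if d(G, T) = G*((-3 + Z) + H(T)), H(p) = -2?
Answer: 441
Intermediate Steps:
C(S, l) = 1/2
Z = -2 (Z = (1/2)*(-4) = -2)
d(G, T) = -7*G (d(G, T) = G*((-3 - 2) - 2) = G*(-5 - 2) = G*(-7) = -7*G)
d(-3, -1 - 1*(-1))**2 = (-7*(-3))**2 = 21**2 = 441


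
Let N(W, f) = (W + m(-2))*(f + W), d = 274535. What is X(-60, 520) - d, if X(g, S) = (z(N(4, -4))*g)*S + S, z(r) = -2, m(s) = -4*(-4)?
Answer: -211615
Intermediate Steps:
m(s) = 16
N(W, f) = (16 + W)*(W + f) (N(W, f) = (W + 16)*(f + W) = (16 + W)*(W + f))
X(g, S) = S - 2*S*g (X(g, S) = (-2*g)*S + S = -2*S*g + S = S - 2*S*g)
X(-60, 520) - d = 520*(1 - 2*(-60)) - 1*274535 = 520*(1 + 120) - 274535 = 520*121 - 274535 = 62920 - 274535 = -211615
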